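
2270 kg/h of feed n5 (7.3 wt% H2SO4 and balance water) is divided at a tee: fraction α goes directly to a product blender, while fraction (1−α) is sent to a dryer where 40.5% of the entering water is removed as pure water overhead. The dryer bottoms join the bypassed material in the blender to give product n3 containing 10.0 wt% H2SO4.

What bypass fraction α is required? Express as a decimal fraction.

All 2270×0.073 = 165.71 kg/h of H2SO4 reaches n3, so n3 = 165.71/0.100 = 1657.1 kg/h and vapour = 612.9 kg/h.
The evaporator receives (1−α)·2270 of feed at 0.927 water and removes 0.405 of that water:
0.405×0.927×(1−α)×2270 = 612.9
(1−α) = 612.9/852.24 = 0.7192;  α = 0.2808.

0.281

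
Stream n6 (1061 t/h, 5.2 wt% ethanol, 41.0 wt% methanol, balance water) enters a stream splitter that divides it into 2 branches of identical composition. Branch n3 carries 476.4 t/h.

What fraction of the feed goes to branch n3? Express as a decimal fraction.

0.449

Fraction to n3 = 476.4/1061 = 0.4490.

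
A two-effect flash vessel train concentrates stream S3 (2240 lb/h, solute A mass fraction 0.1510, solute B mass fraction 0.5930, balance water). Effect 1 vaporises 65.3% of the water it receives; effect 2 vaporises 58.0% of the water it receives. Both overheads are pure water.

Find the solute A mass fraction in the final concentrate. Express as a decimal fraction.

0.1933

water in feed = 2240×0.256 = 573.44 lb/h.
After stage 1: water left = (1−0.653)×573.44 = 198.98; stream total = 1865.5 lb/h.
After stage 2: water left = (1−0.580)×198.98 = 83.573; final concentrate = 1750.1 lb/h.
solute A fraction = 338.24/1750.1 = 0.1933.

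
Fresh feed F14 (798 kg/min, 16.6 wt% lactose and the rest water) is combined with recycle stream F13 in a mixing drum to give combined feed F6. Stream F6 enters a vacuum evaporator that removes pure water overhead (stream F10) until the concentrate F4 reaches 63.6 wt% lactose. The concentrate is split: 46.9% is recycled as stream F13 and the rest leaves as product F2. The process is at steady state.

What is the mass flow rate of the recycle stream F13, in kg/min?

184 kg/min

Overall lactose balance (none leaves overhead): lactose in fresh feed = lactose in product, i.e. 798×0.166 = (1−0.469)·F4·0.636.
F4 = 132.47/(0.636×0.531) = 392.25 kg/min.
Recycle F13 = 0.469×392.25 = 183.96 kg/min.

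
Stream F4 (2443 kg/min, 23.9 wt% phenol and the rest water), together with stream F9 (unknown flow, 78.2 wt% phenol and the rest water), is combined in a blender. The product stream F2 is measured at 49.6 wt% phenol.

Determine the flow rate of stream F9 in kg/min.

Let F9 be the unknown flow. Total out = 2443 + F9.
phenol balance: 583.88 + 0.782·F9 = 0.496·(2443 + F9)
(0.782 − 0.496)·F9 = 0.496×2443 − 583.88 = 627.85
F9 = 627.85 / 0.286 = 2195.3 kg/min

2195 kg/min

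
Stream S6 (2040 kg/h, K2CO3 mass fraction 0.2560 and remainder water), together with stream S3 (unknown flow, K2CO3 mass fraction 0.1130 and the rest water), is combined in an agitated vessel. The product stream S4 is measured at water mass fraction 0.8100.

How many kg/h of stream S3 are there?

Let S3 be the unknown flow. Total out = 2040 + S3.
water balance: 1517.8 + 0.887·S3 = 0.810·(2040 + S3)
(0.887 − 0.810)·S3 = 0.810×2040 − 1517.8 = 134.64
S3 = 134.64 / 0.077 = 1748.6 kg/h

1749 kg/h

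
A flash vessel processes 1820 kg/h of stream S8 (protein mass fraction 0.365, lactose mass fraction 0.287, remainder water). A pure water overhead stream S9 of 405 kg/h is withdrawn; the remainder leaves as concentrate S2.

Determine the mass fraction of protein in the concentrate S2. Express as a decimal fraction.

protein is not removed: 1820×0.365 = 664.3 kg/h of protein enters S2.
Concentrate = 1820 − 405 = 1415 kg/h.
Mass fraction = 664.3/1415 = 0.469.

0.469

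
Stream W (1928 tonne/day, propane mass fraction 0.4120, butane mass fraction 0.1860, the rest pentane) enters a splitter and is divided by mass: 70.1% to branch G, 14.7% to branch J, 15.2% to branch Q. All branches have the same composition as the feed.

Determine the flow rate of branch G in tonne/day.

Branch G flow = 0.701×1928 = 1351.5 tonne/day.

1352 tonne/day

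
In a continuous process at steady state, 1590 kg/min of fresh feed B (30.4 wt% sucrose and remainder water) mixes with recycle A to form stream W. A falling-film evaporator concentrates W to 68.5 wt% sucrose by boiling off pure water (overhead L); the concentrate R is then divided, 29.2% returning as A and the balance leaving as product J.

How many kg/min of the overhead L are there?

Overall sucrose balance (none leaves overhead): sucrose in fresh feed = sucrose in product, i.e. 1590×0.304 = (1−0.292)·R·0.685.
R = 483.36/(0.685×0.708) = 996.66 kg/min.
Recycle A = 0.292×996.66 = 291.02 kg/min.
Combined feed W = 1590 + 291.02 = 1881 kg/min.
Overhead L = W − R = 1881 − 996.66 = 884.36 kg/min.

884.4 kg/min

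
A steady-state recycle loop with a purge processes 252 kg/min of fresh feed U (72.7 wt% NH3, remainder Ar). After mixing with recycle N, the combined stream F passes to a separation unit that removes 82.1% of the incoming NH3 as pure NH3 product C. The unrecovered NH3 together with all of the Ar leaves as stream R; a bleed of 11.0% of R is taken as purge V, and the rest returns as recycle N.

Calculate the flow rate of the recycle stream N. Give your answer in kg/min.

591.3 kg/min

Ar enters only via U and leaves only via the purge: 252×0.273 = 0.110×(Ar in R), and the separation unit passes all Ar, so Ar in F = Ar in R = 625.42 kg/min.
NH3 in F: m_A = 252×0.727 + (1−0.110)·(1−0.821)·m_A, so m_A = 183.2/0.8407 = 217.92 kg/min.
R = (1−0.821)×217.92 + 625.42 = 664.43 kg/min.
Recycle N = (1−0.110)×664.43 = 591.34 kg/min.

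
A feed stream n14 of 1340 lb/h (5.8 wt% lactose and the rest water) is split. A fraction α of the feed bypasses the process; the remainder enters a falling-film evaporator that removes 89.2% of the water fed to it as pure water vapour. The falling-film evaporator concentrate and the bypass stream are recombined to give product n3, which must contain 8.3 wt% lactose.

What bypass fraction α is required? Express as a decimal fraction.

All 1340×0.058 = 77.72 lb/h of lactose reaches n3, so n3 = 77.72/0.083 = 936.39 lb/h and vapour = 403.61 lb/h.
The evaporator receives (1−α)·1340 of feed at 0.942 water and removes 0.892 of that water:
0.892×0.942×(1−α)×1340 = 403.61
(1−α) = 403.61/1126 = 0.3585;  α = 0.6415.

0.642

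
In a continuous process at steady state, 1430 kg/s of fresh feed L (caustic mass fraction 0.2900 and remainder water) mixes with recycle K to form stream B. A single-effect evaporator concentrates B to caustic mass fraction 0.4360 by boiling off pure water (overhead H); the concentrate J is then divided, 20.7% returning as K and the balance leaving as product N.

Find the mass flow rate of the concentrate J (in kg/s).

Overall caustic balance (none leaves overhead): caustic in fresh feed = caustic in product, i.e. 1430×0.290 = (1−0.207)·J·0.436.
J = 414.7/(0.436×0.793) = 1199.4 kg/s.

1199 kg/s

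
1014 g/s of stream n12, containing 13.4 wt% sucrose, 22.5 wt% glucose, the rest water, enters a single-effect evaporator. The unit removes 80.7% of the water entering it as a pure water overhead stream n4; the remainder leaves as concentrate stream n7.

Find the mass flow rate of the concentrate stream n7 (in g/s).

water entering = 1014×0.641 = 649.97 g/s; overhead removed = 0.807×649.97 = 524.53 g/s.
Concentrate = 1014 − 524.53 = 489.47 g/s.

489.5 g/s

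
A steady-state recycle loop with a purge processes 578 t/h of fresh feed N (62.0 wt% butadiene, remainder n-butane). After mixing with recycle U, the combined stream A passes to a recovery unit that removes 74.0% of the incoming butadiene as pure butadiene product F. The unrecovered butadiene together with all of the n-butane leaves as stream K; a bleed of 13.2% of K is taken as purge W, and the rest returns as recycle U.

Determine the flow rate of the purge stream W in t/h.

235.5 t/h

n-butane enters only via N and leaves only via the purge: 578×0.380 = 0.132×(n-butane in K), and the recovery unit passes all n-butane, so n-butane in A = n-butane in K = 1663.9 t/h.
butadiene in A: m_A = 578×0.620 + (1−0.132)·(1−0.740)·m_A, so m_A = 358.36/0.7743 = 462.81 t/h.
K = (1−0.740)×462.81 + 1663.9 = 1784.3 t/h.
Purge W = 0.132×1784.3 = 235.52 t/h.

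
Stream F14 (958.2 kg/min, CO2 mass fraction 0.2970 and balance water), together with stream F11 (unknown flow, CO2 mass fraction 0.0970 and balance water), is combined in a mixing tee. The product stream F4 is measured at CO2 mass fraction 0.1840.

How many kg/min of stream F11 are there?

1245 kg/min

Let F11 be the unknown flow. Total out = 958.2 + F11.
CO2 balance: 284.59 + 0.097·F11 = 0.184·(958.2 + F11)
(0.097 − 0.184)·F11 = 0.184×958.2 − 284.59 = -108.28
F11 = -108.28 / -0.087 = 1244.6 kg/min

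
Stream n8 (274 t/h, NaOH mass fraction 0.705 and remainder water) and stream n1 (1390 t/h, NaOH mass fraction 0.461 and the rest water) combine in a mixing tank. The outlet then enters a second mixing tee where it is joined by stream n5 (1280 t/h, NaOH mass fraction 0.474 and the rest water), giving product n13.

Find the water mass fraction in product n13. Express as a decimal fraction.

Overall, product flow = 2944 t/h.
water in = 274×0.295 + 1390×0.539 + 1280×0.526 = 1503.3 t/h.
water fraction in n13 = 0.511.

0.511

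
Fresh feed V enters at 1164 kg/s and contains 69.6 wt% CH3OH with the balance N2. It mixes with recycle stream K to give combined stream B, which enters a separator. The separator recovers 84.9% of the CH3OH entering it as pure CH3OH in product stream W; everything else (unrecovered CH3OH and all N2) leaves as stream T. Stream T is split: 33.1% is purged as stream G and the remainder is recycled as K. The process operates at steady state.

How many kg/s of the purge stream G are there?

398.9 kg/s

N2 enters only via V and leaves only via the purge: 1164×0.304 = 0.331×(N2 in T), and the separator passes all N2, so N2 in B = N2 in T = 1069.1 kg/s.
CH3OH in B: m_A = 1164×0.696 + (1−0.331)·(1−0.849)·m_A, so m_A = 810.14/0.8990 = 901.18 kg/s.
T = (1−0.849)×901.18 + 1069.1 = 1205.1 kg/s.
Purge G = 0.331×1205.1 = 398.9 kg/s.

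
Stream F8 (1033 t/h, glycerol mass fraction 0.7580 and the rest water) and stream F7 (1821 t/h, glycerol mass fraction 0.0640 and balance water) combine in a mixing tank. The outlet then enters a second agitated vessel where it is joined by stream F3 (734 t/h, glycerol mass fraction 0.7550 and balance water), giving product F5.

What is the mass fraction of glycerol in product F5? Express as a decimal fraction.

0.4052

Overall, product flow = 3588 t/h.
glycerol in = 1033×0.758 + 1821×0.064 + 734×0.755 = 1453.7 t/h.
glycerol fraction in F5 = 0.4052.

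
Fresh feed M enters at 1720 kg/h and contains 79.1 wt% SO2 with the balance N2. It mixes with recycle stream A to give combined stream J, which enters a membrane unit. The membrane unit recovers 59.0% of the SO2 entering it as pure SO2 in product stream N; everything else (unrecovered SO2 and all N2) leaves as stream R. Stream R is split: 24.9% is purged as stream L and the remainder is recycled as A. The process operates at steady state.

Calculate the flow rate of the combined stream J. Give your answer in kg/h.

N2 enters only via M and leaves only via the purge: 1720×0.209 = 0.249×(N2 in R), and the membrane unit passes all N2, so N2 in J = N2 in R = 1443.7 kg/h.
SO2 in J: m_A = 1720×0.791 + (1−0.249)·(1−0.590)·m_A, so m_A = 1360.5/0.6921 = 1965.8 kg/h.
J = 1965.8 + 1443.7 = 3409.5 kg/h.

3410 kg/h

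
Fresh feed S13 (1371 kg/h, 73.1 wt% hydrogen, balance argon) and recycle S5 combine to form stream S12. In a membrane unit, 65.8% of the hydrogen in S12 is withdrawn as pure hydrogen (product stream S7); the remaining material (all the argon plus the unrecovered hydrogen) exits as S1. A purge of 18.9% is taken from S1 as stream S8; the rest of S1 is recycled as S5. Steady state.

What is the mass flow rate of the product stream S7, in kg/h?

912.6 kg/h

hydrogen in S12: m_A = 1371×0.731 + (1−0.189)·(1−0.658)·m_A, so m_A = 1002.2/0.7226 = 1386.9 kg/h.
Product S7 = 0.658×1386.9 = 912.56 kg/h.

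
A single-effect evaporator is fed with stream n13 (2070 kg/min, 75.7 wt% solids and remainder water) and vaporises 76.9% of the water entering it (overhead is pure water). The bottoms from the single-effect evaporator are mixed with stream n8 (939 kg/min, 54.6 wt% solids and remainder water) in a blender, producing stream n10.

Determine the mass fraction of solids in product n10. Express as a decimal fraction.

0.7931

Vapour removed = 0.769×0.243×2070 = 386.81 kg/min; concentrate = 1683.2 kg/min.
solids reaching the mixer = 1567 (from concentrate) + 939×0.546 = 2079.7 kg/min.
Product flow = 1683.2 + 939 = 2622.2 kg/min; solids fraction = 0.7931.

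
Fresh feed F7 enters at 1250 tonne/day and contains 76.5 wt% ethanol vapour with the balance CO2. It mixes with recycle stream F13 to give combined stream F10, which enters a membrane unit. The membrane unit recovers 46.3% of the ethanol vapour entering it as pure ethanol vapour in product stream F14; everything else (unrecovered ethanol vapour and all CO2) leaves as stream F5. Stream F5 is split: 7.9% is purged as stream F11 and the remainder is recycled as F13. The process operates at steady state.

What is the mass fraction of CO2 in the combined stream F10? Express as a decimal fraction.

0.663

CO2 enters only via F7 and leaves only via the purge: 1250×0.235 = 0.079×(CO2 in F5), and the membrane unit passes all CO2, so CO2 in F10 = CO2 in F5 = 3718.4 tonne/day.
ethanol vapour in F10: m_A = 1250×0.765 + (1−0.079)·(1−0.463)·m_A, so m_A = 956.25/0.5054 = 1892 tonne/day.
F10 = 1892 + 3718.4 = 5610.3 tonne/day.
CO2 fraction in F10 = 3718.4/5610.3 = 0.663.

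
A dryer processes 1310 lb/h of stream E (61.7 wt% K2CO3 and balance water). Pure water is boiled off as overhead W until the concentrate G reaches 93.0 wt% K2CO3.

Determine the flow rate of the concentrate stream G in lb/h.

K2CO3 is conserved: 1310×0.617 = 808.27 lb/h all reports to the concentrate.
Concentrate = 808.27/(target fraction) = 869.11 lb/h.

869.1 lb/h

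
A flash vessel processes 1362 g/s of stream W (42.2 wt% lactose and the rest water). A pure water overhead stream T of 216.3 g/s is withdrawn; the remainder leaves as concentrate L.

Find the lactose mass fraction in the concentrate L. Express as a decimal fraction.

lactose is not removed: 1362×0.422 = 574.76 g/s of lactose enters L.
Concentrate = 1362 − 216.3 = 1145.7 g/s.
Mass fraction = 574.76/1145.7 = 0.5017.

0.5017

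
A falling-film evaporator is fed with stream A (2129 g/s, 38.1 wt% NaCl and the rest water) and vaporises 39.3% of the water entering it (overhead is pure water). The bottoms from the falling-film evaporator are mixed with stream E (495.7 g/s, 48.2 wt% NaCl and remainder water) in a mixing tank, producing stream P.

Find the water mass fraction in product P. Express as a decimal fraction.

0.502

Vapour removed = 0.393×0.619×2129 = 517.92 g/s; concentrate = 1611.1 g/s.
water reaching the mixer = 799.94 (from concentrate) + 495.7×0.518 = 1056.7 g/s.
Product flow = 1611.1 + 495.7 = 2106.8 g/s; water fraction = 0.502.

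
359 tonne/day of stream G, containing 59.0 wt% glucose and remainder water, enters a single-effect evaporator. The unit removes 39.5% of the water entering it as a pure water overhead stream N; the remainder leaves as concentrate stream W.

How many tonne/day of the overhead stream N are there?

water entering = 359×0.410 = 147.19 tonne/day; overhead removed = 0.395×147.19 = 58.14 tonne/day.

58.14 tonne/day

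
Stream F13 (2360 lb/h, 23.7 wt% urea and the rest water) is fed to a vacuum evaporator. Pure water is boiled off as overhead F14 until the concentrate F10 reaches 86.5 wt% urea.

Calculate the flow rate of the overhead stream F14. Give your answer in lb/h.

1713 lb/h

urea is conserved: 2360×0.237 = 559.32 lb/h all reports to the concentrate.
Concentrate = 559.32/(target fraction) = 646.61 lb/h.
Overhead = 2360 − 646.61 = 1713.4 lb/h.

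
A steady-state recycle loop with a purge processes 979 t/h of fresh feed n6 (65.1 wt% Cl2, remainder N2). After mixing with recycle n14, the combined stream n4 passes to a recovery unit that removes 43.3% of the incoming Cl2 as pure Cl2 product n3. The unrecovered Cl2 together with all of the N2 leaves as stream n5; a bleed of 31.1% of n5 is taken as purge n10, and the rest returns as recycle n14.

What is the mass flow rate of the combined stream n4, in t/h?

2145 t/h

N2 enters only via n6 and leaves only via the purge: 979×0.349 = 0.311×(N2 in n5), and the recovery unit passes all N2, so N2 in n4 = N2 in n5 = 1098.6 t/h.
Cl2 in n4: m_A = 979×0.651 + (1−0.311)·(1−0.433)·m_A, so m_A = 637.33/0.6093 = 1045.9 t/h.
n4 = 1045.9 + 1098.6 = 2144.6 t/h.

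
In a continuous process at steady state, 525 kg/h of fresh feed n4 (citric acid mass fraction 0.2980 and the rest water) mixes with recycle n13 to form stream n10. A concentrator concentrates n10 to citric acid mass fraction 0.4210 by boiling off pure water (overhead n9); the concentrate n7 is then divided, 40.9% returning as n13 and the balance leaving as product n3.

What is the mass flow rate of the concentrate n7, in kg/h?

628.8 kg/h

Overall citric acid balance (none leaves overhead): citric acid in fresh feed = citric acid in product, i.e. 525×0.298 = (1−0.409)·n7·0.421.
n7 = 156.45/(0.421×0.591) = 628.79 kg/h.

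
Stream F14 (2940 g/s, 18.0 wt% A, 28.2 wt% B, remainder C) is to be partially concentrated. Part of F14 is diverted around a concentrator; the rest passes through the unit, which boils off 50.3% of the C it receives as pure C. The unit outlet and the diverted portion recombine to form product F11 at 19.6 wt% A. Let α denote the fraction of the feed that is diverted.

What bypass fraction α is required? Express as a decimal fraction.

All 2940×0.180 = 529.2 g/s of A reaches F11, so F11 = 529.2/0.196 = 2700 g/s and vapour = 240 g/s.
The evaporator receives (1−α)·2940 of feed at 0.538 C and removes 0.503 of that C:
0.503×0.538×(1−α)×2940 = 240
(1−α) = 240/795.61 = 0.3017;  α = 0.6983.

0.698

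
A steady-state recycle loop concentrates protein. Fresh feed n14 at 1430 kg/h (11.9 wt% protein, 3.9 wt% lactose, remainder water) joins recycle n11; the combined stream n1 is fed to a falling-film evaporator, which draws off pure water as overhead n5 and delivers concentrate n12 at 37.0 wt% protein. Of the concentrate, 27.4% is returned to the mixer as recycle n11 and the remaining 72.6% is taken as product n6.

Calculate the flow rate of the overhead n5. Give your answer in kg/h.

970.1 kg/h

Overall protein balance (none leaves overhead): protein in fresh feed = protein in product, i.e. 1430×0.119 = (1−0.274)·n12·0.370.
n12 = 170.17/(0.370×0.726) = 633.5 kg/h.
Recycle n11 = 0.274×633.5 = 173.58 kg/h.
Combined feed n1 = 1430 + 173.58 = 1603.6 kg/h.
Overhead n5 = n1 − n12 = 1603.6 − 633.5 = 970.08 kg/h.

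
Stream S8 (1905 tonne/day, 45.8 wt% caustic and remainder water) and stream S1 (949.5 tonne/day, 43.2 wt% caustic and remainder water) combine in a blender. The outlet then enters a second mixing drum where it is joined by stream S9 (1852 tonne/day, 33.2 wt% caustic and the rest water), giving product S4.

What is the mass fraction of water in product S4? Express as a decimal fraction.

0.597

Overall, product flow = 4706.5 tonne/day.
water in = 1905×0.542 + 949.5×0.568 + 1852×0.668 = 2809 tonne/day.
water fraction in S4 = 0.597.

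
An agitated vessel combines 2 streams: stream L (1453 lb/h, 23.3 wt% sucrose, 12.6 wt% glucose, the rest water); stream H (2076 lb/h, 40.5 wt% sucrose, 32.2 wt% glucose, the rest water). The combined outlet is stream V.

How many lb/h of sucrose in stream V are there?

1179 lb/h

sucrose out = sucrose in = 1453×0.233 + 2076×0.405 = 1179.3 lb/h.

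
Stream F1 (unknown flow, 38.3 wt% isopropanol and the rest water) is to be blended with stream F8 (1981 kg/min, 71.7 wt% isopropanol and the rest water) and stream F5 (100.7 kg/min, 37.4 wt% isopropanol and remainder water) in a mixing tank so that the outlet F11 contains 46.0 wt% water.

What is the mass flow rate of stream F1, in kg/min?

2127 kg/min

Let F1 be the unknown flow. Total out = 2081.7 + F1.
water balance: 623.66 + 0.617·F1 = 0.460·(2081.7 + F1)
(0.617 − 0.460)·F1 = 0.460×2081.7 − 623.66 = 333.92
F1 = 333.92 / 0.157 = 2126.9 kg/min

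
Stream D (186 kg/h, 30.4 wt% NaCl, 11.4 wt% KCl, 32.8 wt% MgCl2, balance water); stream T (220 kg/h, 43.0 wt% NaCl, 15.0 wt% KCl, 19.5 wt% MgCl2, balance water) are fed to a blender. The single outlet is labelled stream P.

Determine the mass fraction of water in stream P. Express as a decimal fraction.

0.2383

Total flow out = 186 + 220 = 406 kg/h.
water in = 186×0.254 + 220×0.225 = 96.744 kg/h.
water mass fraction in P = 96.744/406 = 0.2383.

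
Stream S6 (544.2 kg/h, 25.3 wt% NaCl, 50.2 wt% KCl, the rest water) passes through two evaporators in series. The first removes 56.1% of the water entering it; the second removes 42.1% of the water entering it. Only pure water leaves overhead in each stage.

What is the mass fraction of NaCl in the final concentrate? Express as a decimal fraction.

0.310

water in feed = 544.2×0.245 = 133.33 kg/h.
After stage 1: water left = (1−0.561)×133.33 = 58.531; stream total = 469.4 kg/h.
After stage 2: water left = (1−0.421)×58.531 = 33.89; final concentrate = 444.76 kg/h.
NaCl fraction = 137.68/444.76 = 0.310.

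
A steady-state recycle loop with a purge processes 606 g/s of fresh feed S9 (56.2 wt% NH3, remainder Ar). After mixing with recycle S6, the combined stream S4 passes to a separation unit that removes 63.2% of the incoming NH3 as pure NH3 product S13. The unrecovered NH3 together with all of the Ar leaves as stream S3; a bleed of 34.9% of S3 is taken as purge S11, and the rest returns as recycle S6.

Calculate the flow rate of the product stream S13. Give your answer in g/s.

283.1 g/s

NH3 in S4: m_A = 606×0.562 + (1−0.349)·(1−0.632)·m_A, so m_A = 340.57/0.7604 = 447.87 g/s.
Product S13 = 0.632×447.87 = 283.05 g/s.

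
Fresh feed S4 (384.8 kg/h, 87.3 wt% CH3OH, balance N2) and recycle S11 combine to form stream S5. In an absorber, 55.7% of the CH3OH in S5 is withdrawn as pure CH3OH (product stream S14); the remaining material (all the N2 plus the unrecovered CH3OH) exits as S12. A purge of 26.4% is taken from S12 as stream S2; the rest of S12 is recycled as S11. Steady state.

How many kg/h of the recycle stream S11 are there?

298.8 kg/h

N2 enters only via S4 and leaves only via the purge: 384.8×0.127 = 0.264×(N2 in S12), and the absorber passes all N2, so N2 in S5 = N2 in S12 = 185.11 kg/h.
CH3OH in S5: m_A = 384.8×0.873 + (1−0.264)·(1−0.557)·m_A, so m_A = 335.93/0.6740 = 498.45 kg/h.
S12 = (1−0.557)×498.45 + 185.11 = 405.92 kg/h.
Recycle S11 = (1−0.264)×405.92 = 298.76 kg/h.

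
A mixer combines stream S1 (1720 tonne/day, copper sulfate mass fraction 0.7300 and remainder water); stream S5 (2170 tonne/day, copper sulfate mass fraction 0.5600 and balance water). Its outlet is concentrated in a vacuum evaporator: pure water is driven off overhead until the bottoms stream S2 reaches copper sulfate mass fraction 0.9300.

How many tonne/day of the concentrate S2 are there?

copper sulfate entering = 1720×0.730 + 2170×0.560 = 2470.8 tonne/day.
All copper sulfate reports to S2, so S2 = 2470.8/0.930 = 2656.8 tonne/day.

2657 tonne/day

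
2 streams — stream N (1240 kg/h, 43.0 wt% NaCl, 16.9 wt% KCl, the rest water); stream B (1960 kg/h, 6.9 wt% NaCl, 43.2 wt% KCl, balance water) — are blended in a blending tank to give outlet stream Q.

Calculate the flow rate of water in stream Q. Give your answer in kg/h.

water out = water in = 1240×0.401 + 1960×0.499 = 1475.3 kg/h.

1475 kg/h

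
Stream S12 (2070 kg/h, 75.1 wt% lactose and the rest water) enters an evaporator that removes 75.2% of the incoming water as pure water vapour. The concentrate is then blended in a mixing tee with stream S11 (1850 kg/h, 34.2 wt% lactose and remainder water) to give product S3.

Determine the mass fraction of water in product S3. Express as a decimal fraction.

0.3808

Vapour removed = 0.752×0.249×2070 = 387.6 kg/h; concentrate = 1682.4 kg/h.
water reaching the mixer = 127.83 (from concentrate) + 1850×0.658 = 1345.1 kg/h.
Product flow = 1682.4 + 1850 = 3532.4 kg/h; water fraction = 0.3808.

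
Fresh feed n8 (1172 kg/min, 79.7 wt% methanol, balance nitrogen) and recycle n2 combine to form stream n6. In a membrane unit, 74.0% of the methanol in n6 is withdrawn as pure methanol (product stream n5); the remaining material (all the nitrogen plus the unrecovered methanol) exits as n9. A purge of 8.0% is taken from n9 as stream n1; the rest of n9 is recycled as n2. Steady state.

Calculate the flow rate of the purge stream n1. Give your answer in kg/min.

263.5 kg/min

nitrogen enters only via n8 and leaves only via the purge: 1172×0.203 = 0.080×(nitrogen in n9), and the membrane unit passes all nitrogen, so nitrogen in n6 = nitrogen in n9 = 2974 kg/min.
methanol in n6: m_A = 1172×0.797 + (1−0.080)·(1−0.740)·m_A, so m_A = 934.08/0.7608 = 1227.8 kg/min.
n9 = (1−0.740)×1227.8 + 2974 = 3293.2 kg/min.
Purge n1 = 0.080×3293.2 = 263.45 kg/min.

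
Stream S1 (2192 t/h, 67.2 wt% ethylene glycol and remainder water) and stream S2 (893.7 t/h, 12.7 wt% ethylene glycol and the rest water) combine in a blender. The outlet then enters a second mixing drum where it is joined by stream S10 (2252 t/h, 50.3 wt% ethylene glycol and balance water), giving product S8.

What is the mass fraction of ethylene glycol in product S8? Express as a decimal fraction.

0.509

Overall, product flow = 5337.7 t/h.
ethylene glycol in = 2192×0.672 + 893.7×0.127 + 2252×0.503 = 2719.3 t/h.
ethylene glycol fraction in S8 = 0.509.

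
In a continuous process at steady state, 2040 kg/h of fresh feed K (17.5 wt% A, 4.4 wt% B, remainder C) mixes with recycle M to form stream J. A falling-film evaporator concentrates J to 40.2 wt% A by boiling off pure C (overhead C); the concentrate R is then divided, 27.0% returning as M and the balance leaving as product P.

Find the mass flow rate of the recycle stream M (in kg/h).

328.5 kg/h

Overall A balance (none leaves overhead): A in fresh feed = A in product, i.e. 2040×0.175 = (1−0.270)·R·0.402.
R = 357/(0.402×0.730) = 1216.5 kg/h.
Recycle M = 0.270×1216.5 = 328.46 kg/h.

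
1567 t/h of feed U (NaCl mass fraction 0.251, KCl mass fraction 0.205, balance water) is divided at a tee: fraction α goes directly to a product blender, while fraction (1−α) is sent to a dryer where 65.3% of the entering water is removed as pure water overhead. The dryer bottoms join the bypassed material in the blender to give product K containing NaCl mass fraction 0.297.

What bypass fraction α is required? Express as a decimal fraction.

All 1567×0.251 = 393.32 t/h of NaCl reaches K, so K = 393.32/0.297 = 1324.3 t/h and vapour = 242.7 t/h.
The evaporator receives (1−α)·1567 of feed at 0.544 water and removes 0.653 of that water:
0.653×0.544×(1−α)×1567 = 242.7
(1−α) = 242.7/556.65 = 0.4360;  α = 0.5640.

0.564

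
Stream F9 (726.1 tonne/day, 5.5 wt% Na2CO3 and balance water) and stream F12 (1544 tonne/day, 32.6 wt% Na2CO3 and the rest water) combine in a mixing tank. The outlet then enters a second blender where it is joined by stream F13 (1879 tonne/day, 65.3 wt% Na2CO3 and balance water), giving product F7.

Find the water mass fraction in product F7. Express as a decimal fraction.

0.5733

Overall, product flow = 4149.1 tonne/day.
water in = 726.1×0.945 + 1544×0.674 + 1879×0.347 = 2378.8 tonne/day.
water fraction in F7 = 0.5733.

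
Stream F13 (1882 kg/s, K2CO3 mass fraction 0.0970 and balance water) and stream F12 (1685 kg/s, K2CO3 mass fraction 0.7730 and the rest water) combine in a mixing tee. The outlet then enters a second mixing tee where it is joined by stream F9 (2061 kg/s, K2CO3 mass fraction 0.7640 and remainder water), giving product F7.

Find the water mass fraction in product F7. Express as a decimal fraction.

Overall, product flow = 5628 kg/s.
water in = 1882×0.903 + 1685×0.227 + 2061×0.236 = 2568.3 kg/s.
water fraction in F7 = 0.4563.

0.4563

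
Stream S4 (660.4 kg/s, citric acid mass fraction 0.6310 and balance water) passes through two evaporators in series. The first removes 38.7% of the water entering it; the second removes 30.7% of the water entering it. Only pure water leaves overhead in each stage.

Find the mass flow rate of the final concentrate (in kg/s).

520.2 kg/s

water in feed = 660.4×0.369 = 243.69 kg/s.
After stage 1: water left = (1−0.387)×243.69 = 149.38; stream total = 566.09 kg/s.
After stage 2: water left = (1−0.307)×149.38 = 103.52; final concentrate = 520.23 kg/s.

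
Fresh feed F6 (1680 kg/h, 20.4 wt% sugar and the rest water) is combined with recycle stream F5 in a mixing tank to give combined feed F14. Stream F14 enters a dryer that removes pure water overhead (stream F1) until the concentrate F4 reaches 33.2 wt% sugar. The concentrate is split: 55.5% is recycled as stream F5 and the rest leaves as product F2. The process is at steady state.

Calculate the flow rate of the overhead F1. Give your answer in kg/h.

Overall sugar balance (none leaves overhead): sugar in fresh feed = sugar in product, i.e. 1680×0.204 = (1−0.555)·F4·0.332.
F4 = 342.72/(0.332×0.445) = 2319.8 kg/h.
Recycle F5 = 0.555×2319.8 = 1287.5 kg/h.
Combined feed F14 = 1680 + 1287.5 = 2967.5 kg/h.
Overhead F1 = F14 − F4 = 2967.5 − 2319.8 = 647.71 kg/h.

647.7 kg/h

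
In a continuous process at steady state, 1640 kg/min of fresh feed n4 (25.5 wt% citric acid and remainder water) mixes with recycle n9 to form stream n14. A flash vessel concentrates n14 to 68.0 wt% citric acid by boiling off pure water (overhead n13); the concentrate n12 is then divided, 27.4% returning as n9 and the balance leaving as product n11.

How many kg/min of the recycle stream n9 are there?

232.1 kg/min

Overall citric acid balance (none leaves overhead): citric acid in fresh feed = citric acid in product, i.e. 1640×0.255 = (1−0.274)·n12·0.680.
n12 = 418.2/(0.680×0.726) = 847.11 kg/min.
Recycle n9 = 0.274×847.11 = 232.11 kg/min.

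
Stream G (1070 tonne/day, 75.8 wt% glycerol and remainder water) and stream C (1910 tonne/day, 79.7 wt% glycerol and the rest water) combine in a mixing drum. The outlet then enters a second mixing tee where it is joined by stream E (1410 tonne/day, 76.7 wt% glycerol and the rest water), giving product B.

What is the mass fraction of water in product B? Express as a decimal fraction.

0.222

Overall, product flow = 4390 tonne/day.
water in = 1070×0.242 + 1910×0.203 + 1410×0.233 = 975.2 tonne/day.
water fraction in B = 0.222.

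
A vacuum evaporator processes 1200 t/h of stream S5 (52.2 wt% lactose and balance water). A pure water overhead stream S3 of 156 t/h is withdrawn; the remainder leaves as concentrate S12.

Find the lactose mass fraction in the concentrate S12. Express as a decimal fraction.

0.600

lactose is not removed: 1200×0.522 = 626.4 t/h of lactose enters S12.
Concentrate = 1200 − 156 = 1044 t/h.
Mass fraction = 626.4/1044 = 0.600.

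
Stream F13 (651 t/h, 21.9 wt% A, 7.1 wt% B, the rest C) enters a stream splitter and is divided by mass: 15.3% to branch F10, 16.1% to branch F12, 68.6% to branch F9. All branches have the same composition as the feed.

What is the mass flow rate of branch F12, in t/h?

Branch F12 flow = 0.161×651 = 104.81 t/h.

104.8 t/h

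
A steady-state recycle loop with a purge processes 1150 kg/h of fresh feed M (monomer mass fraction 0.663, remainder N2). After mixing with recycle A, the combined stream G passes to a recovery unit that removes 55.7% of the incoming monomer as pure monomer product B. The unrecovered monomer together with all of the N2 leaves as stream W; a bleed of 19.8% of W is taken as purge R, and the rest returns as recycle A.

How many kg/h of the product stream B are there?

658.7 kg/h

monomer in G: m_A = 1150×0.663 + (1−0.198)·(1−0.557)·m_A, so m_A = 762.45/0.6447 = 1182.6 kg/h.
Product B = 0.557×1182.6 = 658.72 kg/h.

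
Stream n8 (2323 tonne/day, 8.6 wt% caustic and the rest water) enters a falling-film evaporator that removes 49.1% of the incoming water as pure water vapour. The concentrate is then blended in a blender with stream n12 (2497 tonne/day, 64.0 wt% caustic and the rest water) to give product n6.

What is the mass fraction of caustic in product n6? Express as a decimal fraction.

Vapour removed = 0.491×0.914×2323 = 1042.5 tonne/day; concentrate = 1280.5 tonne/day.
caustic reaching the mixer = 199.78 (from concentrate) + 2497×0.640 = 1797.9 tonne/day.
Product flow = 1280.5 + 2497 = 3777.5 tonne/day; caustic fraction = 0.476.

0.476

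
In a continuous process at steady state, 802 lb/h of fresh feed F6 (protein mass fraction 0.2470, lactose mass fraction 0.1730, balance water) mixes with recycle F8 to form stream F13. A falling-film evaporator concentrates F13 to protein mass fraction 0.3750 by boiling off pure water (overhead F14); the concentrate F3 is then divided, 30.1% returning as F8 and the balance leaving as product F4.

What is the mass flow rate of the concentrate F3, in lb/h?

755.7 lb/h

Overall protein balance (none leaves overhead): protein in fresh feed = protein in product, i.e. 802×0.247 = (1−0.301)·F3·0.375.
F3 = 198.09/(0.375×0.699) = 755.72 lb/h.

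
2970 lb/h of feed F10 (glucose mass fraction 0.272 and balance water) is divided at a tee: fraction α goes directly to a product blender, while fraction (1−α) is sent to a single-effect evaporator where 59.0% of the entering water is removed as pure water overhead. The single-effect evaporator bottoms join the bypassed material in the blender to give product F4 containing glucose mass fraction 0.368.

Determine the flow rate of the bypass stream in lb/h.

All 2970×0.272 = 807.84 lb/h of glucose reaches F4, so F4 = 807.84/0.368 = 2195.2 lb/h and vapour = 774.78 lb/h.
The evaporator receives (1−α)·2970 of feed at 0.728 water and removes 0.590 of that water:
0.590×0.728×(1−α)×2970 = 774.78
(1−α) = 774.78/1275.7 = 0.6074;  α = 0.3926.
Bypass flow = 0.3926×2970 = 1166.2 lb/h.

1166 lb/h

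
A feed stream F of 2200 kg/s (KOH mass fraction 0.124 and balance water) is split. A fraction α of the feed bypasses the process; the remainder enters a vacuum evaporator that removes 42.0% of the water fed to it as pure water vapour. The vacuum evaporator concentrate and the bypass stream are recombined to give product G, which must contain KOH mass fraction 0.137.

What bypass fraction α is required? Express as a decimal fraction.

0.742

All 2200×0.124 = 272.8 kg/s of KOH reaches G, so G = 272.8/0.137 = 1991.2 kg/s and vapour = 208.76 kg/s.
The evaporator receives (1−α)·2200 of feed at 0.876 water and removes 0.420 of that water:
0.420×0.876×(1−α)×2200 = 208.76
(1−α) = 208.76/809.42 = 0.2579;  α = 0.7421.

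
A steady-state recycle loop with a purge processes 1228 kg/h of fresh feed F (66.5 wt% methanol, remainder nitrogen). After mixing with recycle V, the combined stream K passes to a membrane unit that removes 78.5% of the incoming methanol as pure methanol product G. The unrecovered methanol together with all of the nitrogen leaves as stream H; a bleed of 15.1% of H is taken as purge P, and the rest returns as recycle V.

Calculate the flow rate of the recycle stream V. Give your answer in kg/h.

2495 kg/h

nitrogen enters only via F and leaves only via the purge: 1228×0.335 = 0.151×(nitrogen in H), and the membrane unit passes all nitrogen, so nitrogen in K = nitrogen in H = 2724.4 kg/h.
methanol in K: m_A = 1228×0.665 + (1−0.151)·(1−0.785)·m_A, so m_A = 816.62/0.8175 = 998.97 kg/h.
H = (1−0.785)×998.97 + 2724.4 = 2939.1 kg/h.
Recycle V = (1−0.151)×2939.1 = 2495.3 kg/h.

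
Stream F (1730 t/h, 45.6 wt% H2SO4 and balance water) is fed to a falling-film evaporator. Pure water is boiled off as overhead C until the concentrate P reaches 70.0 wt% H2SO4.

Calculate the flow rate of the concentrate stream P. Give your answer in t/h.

1127 t/h

H2SO4 is conserved: 1730×0.456 = 788.88 t/h all reports to the concentrate.
Concentrate = 788.88/(target fraction) = 1127 t/h.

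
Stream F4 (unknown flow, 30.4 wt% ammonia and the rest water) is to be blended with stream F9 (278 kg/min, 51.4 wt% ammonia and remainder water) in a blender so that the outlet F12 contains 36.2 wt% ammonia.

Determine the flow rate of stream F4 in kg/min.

728.6 kg/min

Let F4 be the unknown flow. Total out = 278 + F4.
ammonia balance: 142.89 + 0.304·F4 = 0.362·(278 + F4)
(0.304 − 0.362)·F4 = 0.362×278 − 142.89 = -42.256
F4 = -42.256 / -0.058 = 728.55 kg/min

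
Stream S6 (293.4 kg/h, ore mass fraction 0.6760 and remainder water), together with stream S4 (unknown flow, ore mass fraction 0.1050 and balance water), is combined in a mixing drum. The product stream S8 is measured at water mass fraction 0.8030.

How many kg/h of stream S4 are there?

1528 kg/h

Let S4 be the unknown flow. Total out = 293.4 + S4.
water balance: 95.062 + 0.895·S4 = 0.803·(293.4 + S4)
(0.895 − 0.803)·S4 = 0.803×293.4 − 95.062 = 140.54
S4 = 140.54 / 0.092 = 1527.6 kg/h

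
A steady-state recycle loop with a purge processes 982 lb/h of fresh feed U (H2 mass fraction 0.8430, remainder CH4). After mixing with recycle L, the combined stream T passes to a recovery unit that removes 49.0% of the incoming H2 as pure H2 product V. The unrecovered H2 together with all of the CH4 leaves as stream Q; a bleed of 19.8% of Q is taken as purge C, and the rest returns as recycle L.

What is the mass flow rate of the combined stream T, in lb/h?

2179 lb/h

CH4 enters only via U and leaves only via the purge: 982×0.157 = 0.198×(CH4 in Q), and the recovery unit passes all CH4, so CH4 in T = CH4 in Q = 778.66 lb/h.
H2 in T: m_A = 982×0.843 + (1−0.198)·(1−0.490)·m_A, so m_A = 827.83/0.5910 = 1400.8 lb/h.
T = 1400.8 + 778.66 = 2179.4 lb/h.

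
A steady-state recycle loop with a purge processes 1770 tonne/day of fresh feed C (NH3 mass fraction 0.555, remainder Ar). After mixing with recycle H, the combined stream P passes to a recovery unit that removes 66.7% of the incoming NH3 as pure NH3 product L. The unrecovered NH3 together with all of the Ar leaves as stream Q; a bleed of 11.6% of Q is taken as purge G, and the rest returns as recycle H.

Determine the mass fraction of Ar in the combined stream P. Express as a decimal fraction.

0.830

Ar enters only via C and leaves only via the purge: 1770×0.445 = 0.116×(Ar in Q), and the recovery unit passes all Ar, so Ar in P = Ar in Q = 6790.1 tonne/day.
NH3 in P: m_A = 1770×0.555 + (1−0.116)·(1−0.667)·m_A, so m_A = 982.35/0.7056 = 1392.2 tonne/day.
P = 1392.2 + 6790.1 = 8182.3 tonne/day.
Ar fraction in P = 6790.1/8182.3 = 0.830.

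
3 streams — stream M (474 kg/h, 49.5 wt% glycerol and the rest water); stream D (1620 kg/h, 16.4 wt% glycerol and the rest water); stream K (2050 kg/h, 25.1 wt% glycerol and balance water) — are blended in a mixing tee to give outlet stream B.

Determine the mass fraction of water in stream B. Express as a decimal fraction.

Total flow out = 474 + 1620 + 2050 = 4144 kg/h.
water in = 474×0.505 + 1620×0.836 + 2050×0.749 = 3129.1 kg/h.
water mass fraction in B = 3129.1/4144 = 0.7551.

0.7551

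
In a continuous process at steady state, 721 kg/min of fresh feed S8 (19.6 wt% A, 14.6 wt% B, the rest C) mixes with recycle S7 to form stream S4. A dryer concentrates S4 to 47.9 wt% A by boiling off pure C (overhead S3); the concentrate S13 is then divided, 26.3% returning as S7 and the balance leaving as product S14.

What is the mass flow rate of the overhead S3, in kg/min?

426 kg/min

Overall A balance (none leaves overhead): A in fresh feed = A in product, i.e. 721×0.196 = (1−0.263)·S13·0.479.
S13 = 141.32/(0.479×0.737) = 400.3 kg/min.
Recycle S7 = 0.263×400.3 = 105.28 kg/min.
Combined feed S4 = 721 + 105.28 = 826.28 kg/min.
Overhead S3 = S4 − S13 = 826.28 − 400.3 = 425.98 kg/min.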